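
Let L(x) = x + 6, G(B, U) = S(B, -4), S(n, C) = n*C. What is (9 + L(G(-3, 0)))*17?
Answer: 459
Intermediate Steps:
S(n, C) = C*n
G(B, U) = -4*B
L(x) = 6 + x
(9 + L(G(-3, 0)))*17 = (9 + (6 - 4*(-3)))*17 = (9 + (6 + 12))*17 = (9 + 18)*17 = 27*17 = 459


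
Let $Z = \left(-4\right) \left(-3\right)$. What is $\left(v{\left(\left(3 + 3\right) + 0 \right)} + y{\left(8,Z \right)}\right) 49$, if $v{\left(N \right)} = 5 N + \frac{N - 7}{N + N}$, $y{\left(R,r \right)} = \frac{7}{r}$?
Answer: $\frac{2989}{2} \approx 1494.5$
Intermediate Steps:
$Z = 12$
$v{\left(N \right)} = 5 N + \frac{-7 + N}{2 N}$
$\left(v{\left(\left(3 + 3\right) + 0 \right)} + y{\left(8,Z \right)}\right) 49 = \left(\frac{-7 + \left(\left(3 + 3\right) + 0\right) \left(1 + 10 \left(\left(3 + 3\right) + 0\right)\right)}{2 \left(\left(3 + 3\right) + 0\right)} + \frac{7}{12}\right) 49 = \left(\frac{-7 + \left(6 + 0\right) \left(1 + 10 \left(6 + 0\right)\right)}{2 \left(6 + 0\right)} + 7 \cdot \frac{1}{12}\right) 49 = \left(\frac{-7 + 6 \left(1 + 10 \cdot 6\right)}{2 \cdot 6} + \frac{7}{12}\right) 49 = \left(\frac{1}{2} \cdot \frac{1}{6} \left(-7 + 6 \left(1 + 60\right)\right) + \frac{7}{12}\right) 49 = \left(\frac{1}{2} \cdot \frac{1}{6} \left(-7 + 6 \cdot 61\right) + \frac{7}{12}\right) 49 = \left(\frac{1}{2} \cdot \frac{1}{6} \left(-7 + 366\right) + \frac{7}{12}\right) 49 = \left(\frac{1}{2} \cdot \frac{1}{6} \cdot 359 + \frac{7}{12}\right) 49 = \left(\frac{359}{12} + \frac{7}{12}\right) 49 = \frac{61}{2} \cdot 49 = \frac{2989}{2}$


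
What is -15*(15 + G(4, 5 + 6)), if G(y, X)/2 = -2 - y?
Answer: -45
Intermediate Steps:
G(y, X) = -4 - 2*y (G(y, X) = 2*(-2 - y) = -4 - 2*y)
-15*(15 + G(4, 5 + 6)) = -15*(15 + (-4 - 2*4)) = -15*(15 + (-4 - 8)) = -15*(15 - 12) = -15*3 = -45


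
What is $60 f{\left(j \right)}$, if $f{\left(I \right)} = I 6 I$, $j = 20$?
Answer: $144000$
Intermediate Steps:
$f{\left(I \right)} = 6 I^{2}$ ($f{\left(I \right)} = 6 I I = 6 I^{2}$)
$60 f{\left(j \right)} = 60 \cdot 6 \cdot 20^{2} = 60 \cdot 6 \cdot 400 = 60 \cdot 2400 = 144000$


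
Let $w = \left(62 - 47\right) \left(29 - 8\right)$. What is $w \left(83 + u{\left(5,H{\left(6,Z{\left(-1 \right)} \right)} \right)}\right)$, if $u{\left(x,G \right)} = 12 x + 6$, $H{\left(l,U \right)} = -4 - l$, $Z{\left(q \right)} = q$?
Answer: $46935$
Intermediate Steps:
$w = 315$ ($w = 15 \cdot 21 = 315$)
$u{\left(x,G \right)} = 6 + 12 x$
$w \left(83 + u{\left(5,H{\left(6,Z{\left(-1 \right)} \right)} \right)}\right) = 315 \left(83 + \left(6 + 12 \cdot 5\right)\right) = 315 \left(83 + \left(6 + 60\right)\right) = 315 \left(83 + 66\right) = 315 \cdot 149 = 46935$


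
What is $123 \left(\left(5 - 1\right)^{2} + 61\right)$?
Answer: $9471$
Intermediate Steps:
$123 \left(\left(5 - 1\right)^{2} + 61\right) = 123 \left(4^{2} + 61\right) = 123 \left(16 + 61\right) = 123 \cdot 77 = 9471$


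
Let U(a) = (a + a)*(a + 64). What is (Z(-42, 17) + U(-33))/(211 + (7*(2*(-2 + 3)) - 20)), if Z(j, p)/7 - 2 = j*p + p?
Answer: -6911/205 ≈ -33.712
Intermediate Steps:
Z(j, p) = 14 + 7*p + 7*j*p (Z(j, p) = 14 + 7*(j*p + p) = 14 + 7*(p + j*p) = 14 + (7*p + 7*j*p) = 14 + 7*p + 7*j*p)
U(a) = 2*a*(64 + a) (U(a) = (2*a)*(64 + a) = 2*a*(64 + a))
(Z(-42, 17) + U(-33))/(211 + (7*(2*(-2 + 3)) - 20)) = ((14 + 7*17 + 7*(-42)*17) + 2*(-33)*(64 - 33))/(211 + (7*(2*(-2 + 3)) - 20)) = ((14 + 119 - 4998) + 2*(-33)*31)/(211 + (7*(2*1) - 20)) = (-4865 - 2046)/(211 + (7*2 - 20)) = -6911/(211 + (14 - 20)) = -6911/(211 - 6) = -6911/205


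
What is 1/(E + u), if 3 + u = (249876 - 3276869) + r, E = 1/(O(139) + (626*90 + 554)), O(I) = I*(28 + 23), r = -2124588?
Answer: -63983/329613799071 ≈ -1.9412e-7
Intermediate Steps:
O(I) = 51*I (O(I) = I*51 = 51*I)
E = 1/63983 (E = 1/(51*139 + (626*90 + 554)) = 1/(7089 + (56340 + 554)) = 1/(7089 + 56894) = 1/63983 ≈ 1.5629e-5)
u = -5151584 (u = -3 + ((249876 - 3276869) - 2124588) = -3 + (-3026993 - 2124588) = -3 - 5151581 = -5151584)
1/(E + u) = 1/(1/63983 - 5151584) = 1/(-329613799071/63983) = -63983/329613799071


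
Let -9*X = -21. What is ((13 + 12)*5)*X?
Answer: 875/3 ≈ 291.67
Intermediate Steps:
X = 7/3 (X = -1/9*(-21) = 7/3 ≈ 2.3333)
((13 + 12)*5)*X = ((13 + 12)*5)*(7/3) = (25*5)*(7/3) = 125*(7/3) = 875/3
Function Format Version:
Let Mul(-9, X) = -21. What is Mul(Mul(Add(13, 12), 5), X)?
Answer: Rational(875, 3) ≈ 291.67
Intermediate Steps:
X = Rational(7, 3) (X = Mul(Rational(-1, 9), -21) = Rational(7, 3) ≈ 2.3333)
Mul(Mul(Add(13, 12), 5), X) = Mul(Mul(Add(13, 12), 5), Rational(7, 3)) = Mul(Mul(25, 5), Rational(7, 3)) = Mul(125, Rational(7, 3)) = Rational(875, 3)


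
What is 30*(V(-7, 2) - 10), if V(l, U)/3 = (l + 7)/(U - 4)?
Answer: -300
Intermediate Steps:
V(l, U) = 3*(7 + l)/(-4 + U) (V(l, U) = 3*((l + 7)/(U - 4)) = 3*((7 + l)/(-4 + U)) = 3*(7 + l)/(-4 + U))
30*(V(-7, 2) - 10) = 30*(3*(7 - 7)/(-4 + 2) - 10) = 30*(3*0/(-2) - 10) = 30*(3*(-1/2)*0 - 10) = 30*(0 - 10) = 30*(-10) = -300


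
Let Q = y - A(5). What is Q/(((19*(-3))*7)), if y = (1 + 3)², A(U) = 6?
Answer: -10/399 ≈ -0.025063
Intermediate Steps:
y = 16 (y = 4² = 16)
Q = 10 (Q = 16 - 1*6 = 16 - 6 = 10)
Q/(((19*(-3))*7)) = 10/(((19*(-3))*7)) = 10/((-57*7)) = 10/(-399) = 10*(-1/399) = -10/399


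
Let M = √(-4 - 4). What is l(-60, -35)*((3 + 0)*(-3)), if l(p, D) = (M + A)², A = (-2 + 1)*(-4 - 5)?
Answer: -657 - 324*I*√2 ≈ -657.0 - 458.21*I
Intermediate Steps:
A = 9 (A = -1*(-9) = 9)
M = 2*I*√2 (M = √(-8) = 2*I*√2 ≈ 2.8284*I)
l(p, D) = (9 + 2*I*√2)² (l(p, D) = (2*I*√2 + 9)² = (9 + 2*I*√2)²)
l(-60, -35)*((3 + 0)*(-3)) = (73 + 36*I*√2)*((3 + 0)*(-3)) = (73 + 36*I*√2)*(3*(-3)) = (73 + 36*I*√2)*(-9) = -657 - 324*I*√2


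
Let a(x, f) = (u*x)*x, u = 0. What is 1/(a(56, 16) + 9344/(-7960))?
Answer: -995/1168 ≈ -0.85188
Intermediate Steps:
a(x, f) = 0 (a(x, f) = (0*x)*x = 0*x = 0)
1/(a(56, 16) + 9344/(-7960)) = 1/(0 + 9344/(-7960)) = 1/(0 + 9344*(-1/7960)) = 1/(0 - 1168/995) = 1/(-1168/995) = -995/1168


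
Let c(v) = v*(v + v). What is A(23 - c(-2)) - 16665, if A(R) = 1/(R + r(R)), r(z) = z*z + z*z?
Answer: -7749224/465 ≈ -16665.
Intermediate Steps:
r(z) = 2*z² (r(z) = z² + z² = 2*z²)
c(v) = 2*v² (c(v) = v*(2*v) = 2*v²)
A(R) = 1/(R + 2*R²)
A(23 - c(-2)) - 16665 = 1/((23 - 2*(-2)²)*(1 + 2*(23 - 2*(-2)²))) - 16665 = 1/((23 - 2*4)*(1 + 2*(23 - 2*4))) - 16665 = 1/((23 - 1*8)*(1 + 2*(23 - 1*8))) - 16665 = 1/((23 - 8)*(1 + 2*(23 - 8))) - 16665 = 1/(15*(1 + 2*15)) - 16665 = 1/(15*(1 + 30)) - 16665 = (1/15)/31 - 16665 = (1/15)*(1/31) - 16665 = 1/465 - 16665 = -7749224/465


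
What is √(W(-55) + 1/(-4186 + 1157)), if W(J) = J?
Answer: 2*I*√126154821/3029 ≈ 7.4162*I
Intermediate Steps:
√(W(-55) + 1/(-4186 + 1157)) = √(-55 + 1/(-4186 + 1157)) = √(-55 + 1/(-3029)) = √(-55 - 1/3029) = √(-166596/3029) = 2*I*√126154821/3029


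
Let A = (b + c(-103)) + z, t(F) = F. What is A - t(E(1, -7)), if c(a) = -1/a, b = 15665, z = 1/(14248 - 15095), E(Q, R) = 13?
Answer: 1365496876/87241 ≈ 15652.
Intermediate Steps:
z = -1/847 (z = 1/(-847) = -1/847 ≈ -0.0011806)
A = 1366631009/87241 (A = (15665 - 1/(-103)) - 1/847 = (15665 - 1*(-1/103)) - 1/847 = (15665 + 1/103) - 1/847 = 1613496/103 - 1/847 = 1366631009/87241 ≈ 15665.)
A - t(E(1, -7)) = 1366631009/87241 - 1*13 = 1366631009/87241 - 13 = 1365496876/87241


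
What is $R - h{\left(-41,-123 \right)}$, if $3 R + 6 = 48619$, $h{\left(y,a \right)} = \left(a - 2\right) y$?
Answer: $\frac{33238}{3} \approx 11079.0$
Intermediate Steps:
$h{\left(y,a \right)} = y \left(-2 + a\right)$ ($h{\left(y,a \right)} = \left(-2 + a\right) y = y \left(-2 + a\right)$)
$R = \frac{48613}{3}$ ($R = -2 + \frac{1}{3} \cdot 48619 = -2 + \frac{48619}{3} = \frac{48613}{3} \approx 16204.0$)
$R - h{\left(-41,-123 \right)} = \frac{48613}{3} - - 41 \left(-2 - 123\right) = \frac{48613}{3} - \left(-41\right) \left(-125\right) = \frac{48613}{3} - 5125 = \frac{33238}{3}$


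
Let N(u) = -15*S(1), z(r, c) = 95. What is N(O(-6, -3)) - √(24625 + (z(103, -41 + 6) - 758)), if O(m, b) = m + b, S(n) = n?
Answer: -15 - √23962 ≈ -169.80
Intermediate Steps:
O(m, b) = b + m
N(u) = -15 (N(u) = -15*1 = -15)
N(O(-6, -3)) - √(24625 + (z(103, -41 + 6) - 758)) = -15 - √(24625 + (95 - 758)) = -15 - √(24625 - 663) = -15 - √23962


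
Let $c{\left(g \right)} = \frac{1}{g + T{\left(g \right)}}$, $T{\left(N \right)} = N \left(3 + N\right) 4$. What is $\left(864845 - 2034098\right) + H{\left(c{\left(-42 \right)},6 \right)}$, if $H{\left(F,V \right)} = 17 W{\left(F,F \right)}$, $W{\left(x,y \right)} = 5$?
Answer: $-1169168$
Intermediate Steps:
$T{\left(N \right)} = 4 N \left(3 + N\right)$
$c{\left(g \right)} = \frac{1}{g + 4 g \left(3 + g\right)}$
$H{\left(F,V \right)} = 85$ ($H{\left(F,V \right)} = 17 \cdot 5 = 85$)
$\left(864845 - 2034098\right) + H{\left(c{\left(-42 \right)},6 \right)} = \left(864845 - 2034098\right) + 85 = -1169253 + 85 = -1169168$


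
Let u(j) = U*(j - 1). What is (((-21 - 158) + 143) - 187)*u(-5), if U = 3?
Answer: 4014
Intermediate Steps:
u(j) = -3 + 3*j (u(j) = 3*(j - 1) = 3*(-1 + j) = -3 + 3*j)
(((-21 - 158) + 143) - 187)*u(-5) = (((-21 - 158) + 143) - 187)*(-3 + 3*(-5)) = ((-179 + 143) - 187)*(-3 - 15) = (-36 - 187)*(-18) = -223*(-18) = 4014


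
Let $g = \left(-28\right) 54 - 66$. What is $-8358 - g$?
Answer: $-6780$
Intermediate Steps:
$g = -1578$ ($g = -1512 - 66 = -1578$)
$-8358 - g = -8358 - -1578 = -8358 + 1578 = -6780$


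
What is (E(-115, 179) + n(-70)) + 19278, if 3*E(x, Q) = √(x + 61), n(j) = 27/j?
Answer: 1349433/70 + I*√6 ≈ 19278.0 + 2.4495*I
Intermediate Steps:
E(x, Q) = √(61 + x)/3 (E(x, Q) = √(x + 61)/3 = √(61 + x)/3)
(E(-115, 179) + n(-70)) + 19278 = (√(61 - 115)/3 + 27/(-70)) + 19278 = (√(-54)/3 + 27*(-1/70)) + 19278 = ((3*I*√6)/3 - 27/70) + 19278 = (I*√6 - 27/70) + 19278 = (-27/70 + I*√6) + 19278 = 1349433/70 + I*√6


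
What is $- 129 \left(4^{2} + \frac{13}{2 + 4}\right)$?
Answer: $- \frac{4687}{2} \approx -2343.5$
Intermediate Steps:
$- 129 \left(4^{2} + \frac{13}{2 + 4}\right) = - 129 \left(16 + \frac{13}{6}\right) = \left(-129\right) \frac{109}{6} = - \frac{4687}{2}$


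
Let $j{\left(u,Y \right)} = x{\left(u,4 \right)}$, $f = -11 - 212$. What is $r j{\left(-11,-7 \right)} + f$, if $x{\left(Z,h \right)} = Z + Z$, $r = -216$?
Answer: $4529$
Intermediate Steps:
$x{\left(Z,h \right)} = 2 Z$
$f = -223$
$j{\left(u,Y \right)} = 2 u$
$r j{\left(-11,-7 \right)} + f = - 216 \cdot 2 \left(-11\right) - 223 = \left(-216\right) \left(-22\right) - 223 = 4752 - 223 = 4529$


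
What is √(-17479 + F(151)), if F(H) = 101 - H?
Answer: I*√17529 ≈ 132.4*I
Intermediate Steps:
√(-17479 + F(151)) = √(-17479 + (101 - 1*151)) = √(-17479 + (101 - 151)) = √(-17479 - 50) = √(-17529) = I*√17529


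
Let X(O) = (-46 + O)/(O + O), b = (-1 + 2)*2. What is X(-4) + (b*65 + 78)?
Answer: 857/4 ≈ 214.25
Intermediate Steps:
b = 2 (b = 1*2 = 2)
X(O) = (-46 + O)/(2*O) (X(O) = (-46 + O)/((2*O)) = (-46 + O)*(1/(2*O)) = (-46 + O)/(2*O))
X(-4) + (b*65 + 78) = (½)*(-46 - 4)/(-4) + (2*65 + 78) = (½)*(-¼)*(-50) + (130 + 78) = 25/4 + 208 = 857/4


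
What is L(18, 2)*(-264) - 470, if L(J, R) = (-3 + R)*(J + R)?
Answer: 4810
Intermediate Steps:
L(18, 2)*(-264) - 470 = (2**2 - 3*18 - 3*2 + 18*2)*(-264) - 470 = (4 - 54 - 6 + 36)*(-264) - 470 = -20*(-264) - 470 = 5280 - 470 = 4810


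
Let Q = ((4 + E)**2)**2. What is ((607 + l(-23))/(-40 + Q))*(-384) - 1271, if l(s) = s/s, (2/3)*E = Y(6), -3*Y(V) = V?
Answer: 61301/13 ≈ 4715.5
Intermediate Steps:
Y(V) = -V/3
E = -3 (E = 3*(-1/3*6)/2 = (3/2)*(-2) = -3)
l(s) = 1
Q = 1 (Q = ((4 - 3)**2)**2 = (1**2)**2 = 1**2 = 1)
((607 + l(-23))/(-40 + Q))*(-384) - 1271 = ((607 + 1)/(-40 + 1))*(-384) - 1271 = (608/(-39))*(-384) - 1271 = (608*(-1/39))*(-384) - 1271 = -608/39*(-384) - 1271 = 77824/13 - 1271 = 61301/13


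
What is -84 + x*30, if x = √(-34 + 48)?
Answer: -84 + 30*√14 ≈ 28.250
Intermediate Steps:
x = √14 ≈ 3.7417
-84 + x*30 = -84 + √14*30 = -84 + 30*√14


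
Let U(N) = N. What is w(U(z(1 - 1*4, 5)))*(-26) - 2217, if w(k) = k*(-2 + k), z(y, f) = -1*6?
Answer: -3465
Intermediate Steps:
z(y, f) = -6
w(U(z(1 - 1*4, 5)))*(-26) - 2217 = -6*(-2 - 6)*(-26) - 2217 = -6*(-8)*(-26) - 2217 = 48*(-26) - 2217 = -1248 - 2217 = -3465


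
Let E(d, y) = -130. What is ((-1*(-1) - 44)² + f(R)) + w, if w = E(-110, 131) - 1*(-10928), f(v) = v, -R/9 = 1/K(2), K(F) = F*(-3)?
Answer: 25297/2 ≈ 12649.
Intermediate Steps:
K(F) = -3*F
R = 3/2 (R = -9/((-3*2)) = -9/(-6) = -9*(-⅙) = 3/2 ≈ 1.5000)
w = 10798 (w = -130 - 1*(-10928) = -130 + 10928 = 10798)
((-1*(-1) - 44)² + f(R)) + w = ((-1*(-1) - 44)² + 3/2) + 10798 = ((1 - 44)² + 3/2) + 10798 = ((-43)² + 3/2) + 10798 = (1849 + 3/2) + 10798 = 3701/2 + 10798 = 25297/2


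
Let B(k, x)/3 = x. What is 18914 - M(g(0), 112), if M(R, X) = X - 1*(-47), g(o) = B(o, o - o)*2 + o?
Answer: 18755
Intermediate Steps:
B(k, x) = 3*x
g(o) = o (g(o) = (3*(o - o))*2 + o = (3*0)*2 + o = 0*2 + o = 0 + o = o)
M(R, X) = 47 + X (M(R, X) = X + 47 = 47 + X)
18914 - M(g(0), 112) = 18914 - (47 + 112) = 18914 - 1*159 = 18914 - 159 = 18755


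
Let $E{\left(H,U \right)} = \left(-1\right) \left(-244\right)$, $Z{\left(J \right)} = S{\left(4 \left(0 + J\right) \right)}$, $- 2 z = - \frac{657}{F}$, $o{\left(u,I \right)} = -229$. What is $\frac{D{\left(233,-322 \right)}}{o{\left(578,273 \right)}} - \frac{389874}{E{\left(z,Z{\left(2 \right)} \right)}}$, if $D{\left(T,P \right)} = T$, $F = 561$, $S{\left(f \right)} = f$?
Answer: $- \frac{44668999}{27938} \approx -1598.9$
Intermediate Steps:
$z = \frac{219}{374}$ ($z = - \frac{\left(-657\right) \frac{1}{561}}{2} = \left(- \frac{1}{2}\right) \left(- \frac{219}{187}\right) = \frac{219}{374} \approx 0.58556$)
$Z{\left(J \right)} = 4 J$ ($Z{\left(J \right)} = 4 \left(0 + J\right) = 4 J$)
$E{\left(H,U \right)} = 244$
$\frac{D{\left(233,-322 \right)}}{o{\left(578,273 \right)}} - \frac{389874}{E{\left(z,Z{\left(2 \right)} \right)}} = \frac{233}{-229} - \frac{389874}{244} = 233 \left(- \frac{1}{229}\right) - \frac{194937}{122} = - \frac{233}{229} - \frac{194937}{122} = - \frac{44668999}{27938}$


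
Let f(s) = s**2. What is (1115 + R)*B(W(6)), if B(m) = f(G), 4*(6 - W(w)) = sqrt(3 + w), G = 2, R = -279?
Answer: 3344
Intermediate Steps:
W(w) = 6 - sqrt(3 + w)/4
B(m) = 4 (B(m) = 2**2 = 4)
(1115 + R)*B(W(6)) = (1115 - 279)*4 = 836*4 = 3344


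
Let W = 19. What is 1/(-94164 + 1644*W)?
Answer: -1/62928 ≈ -1.5891e-5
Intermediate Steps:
1/(-94164 + 1644*W) = 1/(-94164 + 1644*19) = 1/(-94164 + 31236) = 1/(-62928) = -1/62928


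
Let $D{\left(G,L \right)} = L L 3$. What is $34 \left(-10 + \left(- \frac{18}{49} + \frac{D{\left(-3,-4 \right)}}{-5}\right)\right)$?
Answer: $- \frac{166328}{245} \approx -678.89$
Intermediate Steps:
$D{\left(G,L \right)} = 3 L^{2}$ ($D{\left(G,L \right)} = L^{2} \cdot 3 = 3 L^{2}$)
$34 \left(-10 + \left(- \frac{18}{49} + \frac{D{\left(-3,-4 \right)}}{-5}\right)\right) = 34 \left(-10 + \left(- \frac{18}{49} + \frac{3 \left(-4\right)^{2}}{-5}\right)\right) = 34 \left(-10 + \left(\left(-18\right) \frac{1}{49} + 3 \cdot 16 \left(- \frac{1}{5}\right)\right)\right) = 34 \left(-10 + \left(- \frac{18}{49} + 48 \left(- \frac{1}{5}\right)\right)\right) = 34 \left(-10 - \frac{2442}{245}\right) = 34 \left(- \frac{4892}{245}\right) = - \frac{166328}{245}$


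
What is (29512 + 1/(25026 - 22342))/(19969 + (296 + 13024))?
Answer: 79210209/89347676 ≈ 0.88654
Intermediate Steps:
(29512 + 1/(25026 - 22342))/(19969 + (296 + 13024)) = (29512 + 1/2684)/(19969 + 13320) = (29512 + 1/2684)/33289 = (79210209/2684)*(1/33289) = 79210209/89347676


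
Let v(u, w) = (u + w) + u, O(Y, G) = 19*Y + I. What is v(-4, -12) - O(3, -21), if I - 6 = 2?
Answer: -85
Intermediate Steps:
I = 8 (I = 6 + 2 = 8)
O(Y, G) = 8 + 19*Y (O(Y, G) = 19*Y + 8 = 8 + 19*Y)
v(u, w) = w + 2*u
v(-4, -12) - O(3, -21) = (-12 + 2*(-4)) - (8 + 19*3) = (-12 - 8) - (8 + 57) = -20 - 1*65 = -20 - 65 = -85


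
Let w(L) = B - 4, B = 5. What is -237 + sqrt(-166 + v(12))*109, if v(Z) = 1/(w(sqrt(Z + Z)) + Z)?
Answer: -237 + 109*I*sqrt(28041)/13 ≈ -237.0 + 1404.0*I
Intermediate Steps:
w(L) = 1 (w(L) = 5 - 4 = 1)
v(Z) = 1/(1 + Z)
-237 + sqrt(-166 + v(12))*109 = -237 + sqrt(-166 + 1/(1 + 12))*109 = -237 + sqrt(-166 + 1/13)*109 = -237 + sqrt(-2157/13)*109 = -237 + (I*sqrt(28041)/13)*109 = -237 + 109*I*sqrt(28041)/13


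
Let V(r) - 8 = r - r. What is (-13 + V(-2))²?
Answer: 25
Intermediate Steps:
V(r) = 8 (V(r) = 8 + (r - r) = 8 + 0 = 8)
(-13 + V(-2))² = (-13 + 8)² = (-5)² = 25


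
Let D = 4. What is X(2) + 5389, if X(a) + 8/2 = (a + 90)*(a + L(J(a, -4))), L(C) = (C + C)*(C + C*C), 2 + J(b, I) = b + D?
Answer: 20289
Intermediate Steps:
J(b, I) = 2 + b (J(b, I) = -2 + (b + 4) = -2 + (4 + b) = 2 + b)
L(C) = 2*C*(C + C²) (L(C) = (2*C)*(C + C²) = 2*C*(C + C²))
X(a) = -4 + (90 + a)*(a + 2*(2 + a)²*(3 + a)) (X(a) = -4 + (a + 90)*(a + 2*(2 + a)²*(1 + (2 + a))) = -4 + (90 + a)*(a + 2*(2 + a)²*(3 + a)))
X(2) + 5389 = (2156 + 2*2⁴ + 194*2³ + 1293*2² + 2994*2) + 5389 = (2156 + 2*16 + 194*8 + 1293*4 + 5988) + 5389 = (2156 + 32 + 1552 + 5172 + 5988) + 5389 = 14900 + 5389 = 20289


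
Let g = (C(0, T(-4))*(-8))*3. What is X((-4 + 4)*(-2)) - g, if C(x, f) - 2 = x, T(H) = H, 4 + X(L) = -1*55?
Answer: -11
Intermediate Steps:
X(L) = -59 (X(L) = -4 - 1*55 = -4 - 55 = -59)
C(x, f) = 2 + x
g = -48 (g = ((2 + 0)*(-8))*3 = (2*(-8))*3 = -16*3 = -48)
X((-4 + 4)*(-2)) - g = -59 - 1*(-48) = -59 + 48 = -11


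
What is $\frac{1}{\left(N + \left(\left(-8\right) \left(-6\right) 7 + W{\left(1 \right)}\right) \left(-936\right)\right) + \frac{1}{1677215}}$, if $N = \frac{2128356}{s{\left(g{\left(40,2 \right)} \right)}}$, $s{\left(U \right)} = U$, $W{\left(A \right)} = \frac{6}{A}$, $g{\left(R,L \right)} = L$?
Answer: $\frac{1677215}{1247958656191} \approx 1.344 \cdot 10^{-6}$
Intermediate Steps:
$N = 1064178$ ($N = \frac{2128356}{2} = 2128356 \cdot \frac{1}{2} = 1064178$)
$\frac{1}{\left(N + \left(\left(-8\right) \left(-6\right) 7 + W{\left(1 \right)}\right) \left(-936\right)\right) + \frac{1}{1677215}} = \frac{1}{\left(1064178 + \left(\left(-8\right) \left(-6\right) 7 + \frac{6}{1}\right) \left(-936\right)\right) + \frac{1}{1677215}} = \frac{1}{\left(1064178 + \left(48 \cdot 7 + 6 \cdot 1\right) \left(-936\right)\right) + \frac{1}{1677215}} = \frac{1}{\left(1064178 + \left(336 + 6\right) \left(-936\right)\right) + \frac{1}{1677215}} = \frac{1}{\left(1064178 + 342 \left(-936\right)\right) + \frac{1}{1677215}} = \frac{1}{\left(1064178 - 320112\right) + \frac{1}{1677215}} = \frac{1}{744066 + \frac{1}{1677215}} = \frac{1}{\frac{1247958656191}{1677215}} = \frac{1677215}{1247958656191}$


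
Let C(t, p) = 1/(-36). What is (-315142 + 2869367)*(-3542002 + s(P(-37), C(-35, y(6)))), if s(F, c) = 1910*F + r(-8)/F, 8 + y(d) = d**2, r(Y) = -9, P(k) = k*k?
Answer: -3242213771776325/1369 ≈ -2.3683e+12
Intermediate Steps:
P(k) = k**2
y(d) = -8 + d**2
C(t, p) = -1/36
s(F, c) = -9/F + 1910*F (s(F, c) = 1910*F - 9/F = -9/F + 1910*F)
(-315142 + 2869367)*(-3542002 + s(P(-37), C(-35, y(6)))) = (-315142 + 2869367)*(-3542002 + (-9/((-37)**2) + 1910*(-37)**2)) = 2554225*(-3542002 + (-9/1369 + 1910*1369)) = 2554225*(-3542002 + (-9*1/1369 + 2614790)) = 2554225*(-3542002 + (-9/1369 + 2614790)) = 2554225*(-3542002 + 3579647501/1369) = 2554225*(-1269353237/1369) = -3242213771776325/1369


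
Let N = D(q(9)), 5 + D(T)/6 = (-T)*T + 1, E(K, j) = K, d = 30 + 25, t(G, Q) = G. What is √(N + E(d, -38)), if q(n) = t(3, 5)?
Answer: I*√23 ≈ 4.7958*I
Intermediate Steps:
d = 55
q(n) = 3
D(T) = -24 - 6*T² (D(T) = -30 + 6*((-T)*T + 1) = -30 + 6*(-T² + 1) = -30 + 6*(1 - T²) = -30 + (6 - 6*T²) = -24 - 6*T²)
N = -78 (N = -24 - 6*3² = -24 - 6*9 = -24 - 54 = -78)
√(N + E(d, -38)) = √(-78 + 55) = √(-23) = I*√23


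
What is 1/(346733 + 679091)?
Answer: 1/1025824 ≈ 9.7483e-7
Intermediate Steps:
1/(346733 + 679091) = 1/1025824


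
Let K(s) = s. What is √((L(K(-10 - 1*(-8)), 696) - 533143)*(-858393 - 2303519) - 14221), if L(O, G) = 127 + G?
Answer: √1683148981619 ≈ 1.2974e+6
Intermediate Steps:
√((L(K(-10 - 1*(-8)), 696) - 533143)*(-858393 - 2303519) - 14221) = √(((127 + 696) - 533143)*(-858393 - 2303519) - 14221) = √((823 - 533143)*(-3161912) - 14221) = √(-532320*(-3161912) - 14221) = √(1683148995840 - 14221) = √1683148981619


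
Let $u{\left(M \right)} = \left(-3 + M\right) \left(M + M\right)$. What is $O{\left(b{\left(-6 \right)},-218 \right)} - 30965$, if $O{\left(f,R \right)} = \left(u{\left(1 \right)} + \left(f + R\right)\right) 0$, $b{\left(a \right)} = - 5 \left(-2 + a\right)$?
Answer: $-30965$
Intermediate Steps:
$b{\left(a \right)} = 10 - 5 a$
$u{\left(M \right)} = 2 M \left(-3 + M\right)$ ($u{\left(M \right)} = \left(-3 + M\right) 2 M = 2 M \left(-3 + M\right)$)
$O{\left(f,R \right)} = 0$ ($O{\left(f,R \right)} = \left(2 \cdot 1 \left(-3 + 1\right) + \left(f + R\right)\right) 0 = \left(2 \cdot 1 \left(-2\right) + \left(R + f\right)\right) 0 = \left(-4 + \left(R + f\right)\right) 0 = \left(-4 + R + f\right) 0 = 0$)
$O{\left(b{\left(-6 \right)},-218 \right)} - 30965 = 0 - 30965 = -30965$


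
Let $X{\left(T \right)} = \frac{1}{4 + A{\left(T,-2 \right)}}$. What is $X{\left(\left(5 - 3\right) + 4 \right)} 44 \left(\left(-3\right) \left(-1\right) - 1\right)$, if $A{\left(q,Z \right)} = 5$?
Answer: $\frac{88}{9} \approx 9.7778$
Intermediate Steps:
$X{\left(T \right)} = \frac{1}{9}$ ($X{\left(T \right)} = \frac{1}{4 + 5} = \frac{1}{9}$)
$X{\left(\left(5 - 3\right) + 4 \right)} 44 \left(\left(-3\right) \left(-1\right) - 1\right) = \frac{1}{9} \cdot 44 \left(\left(-3\right) \left(-1\right) - 1\right) = \frac{44 \left(3 - 1\right)}{9} = \frac{44}{9} \cdot 2 = \frac{88}{9}$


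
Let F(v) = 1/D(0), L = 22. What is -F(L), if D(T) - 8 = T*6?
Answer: -1/8 ≈ -0.12500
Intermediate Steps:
D(T) = 8 + 6*T (D(T) = 8 + T*6 = 8 + 6*T)
F(v) = 1/8 (F(v) = 1/(8 + 6*0) = 1/(8 + 0) = 1/8)
-F(L) = -1*1/8 = -1/8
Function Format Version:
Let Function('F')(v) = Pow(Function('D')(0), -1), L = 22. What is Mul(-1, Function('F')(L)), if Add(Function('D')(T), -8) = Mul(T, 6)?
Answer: Rational(-1, 8) ≈ -0.12500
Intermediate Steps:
Function('D')(T) = Add(8, Mul(6, T)) (Function('D')(T) = Add(8, Mul(T, 6)) = Add(8, Mul(6, T)))
Function('F')(v) = Rational(1, 8) (Function('F')(v) = Pow(Add(8, Mul(6, 0)), -1) = Pow(Add(8, 0), -1) = Pow(8, -1) = Rational(1, 8))
Mul(-1, Function('F')(L)) = Mul(-1, Rational(1, 8)) = Rational(-1, 8)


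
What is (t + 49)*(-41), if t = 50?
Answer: -4059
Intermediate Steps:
(t + 49)*(-41) = (50 + 49)*(-41) = 99*(-41) = -4059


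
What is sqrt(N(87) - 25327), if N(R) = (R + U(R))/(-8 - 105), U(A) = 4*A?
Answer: I*sqrt(323449618)/113 ≈ 159.16*I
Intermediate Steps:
N(R) = -5*R/113 (N(R) = (R + 4*R)/(-8 - 105) = (5*R)/(-113) = (5*R)*(-1/113) = -5*R/113)
sqrt(N(87) - 25327) = sqrt(-5/113*87 - 25327) = sqrt(-435/113 - 25327) = sqrt(-2862386/113) = I*sqrt(323449618)/113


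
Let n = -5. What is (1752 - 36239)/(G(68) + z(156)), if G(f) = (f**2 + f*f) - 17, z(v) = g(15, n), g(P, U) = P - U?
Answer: -34487/9251 ≈ -3.7279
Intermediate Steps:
z(v) = 20 (z(v) = 15 - 1*(-5) = 15 + 5 = 20)
G(f) = -17 + 2*f**2 (G(f) = (f**2 + f**2) - 17 = 2*f**2 - 17 = -17 + 2*f**2)
(1752 - 36239)/(G(68) + z(156)) = (1752 - 36239)/((-17 + 2*68**2) + 20) = -34487/((-17 + 2*4624) + 20) = -34487/((-17 + 9248) + 20) = -34487/(9231 + 20) = -34487/9251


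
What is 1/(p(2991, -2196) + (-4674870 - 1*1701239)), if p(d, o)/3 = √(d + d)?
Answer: -6376109/40654765926043 - 3*√5982/40654765926043 ≈ -1.5684e-7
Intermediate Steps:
p(d, o) = 3*√2*√d (p(d, o) = 3*√(d + d) = 3*√(2*d) = 3*(√2*√d) = 3*√2*√d)
1/(p(2991, -2196) + (-4674870 - 1*1701239)) = 1/(3*√2*√2991 + (-4674870 - 1*1701239)) = 1/(3*√5982 + (-4674870 - 1701239)) = 1/(3*√5982 - 6376109) = 1/(-6376109 + 3*√5982)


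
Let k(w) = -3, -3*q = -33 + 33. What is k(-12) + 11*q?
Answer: -3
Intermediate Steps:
q = 0 (q = -(-33 + 33)/3 = -⅓*0 = 0)
k(-12) + 11*q = -3 + 11*0 = -3 + 0 = -3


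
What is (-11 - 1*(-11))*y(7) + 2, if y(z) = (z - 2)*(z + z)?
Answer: 2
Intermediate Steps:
y(z) = 2*z*(-2 + z) (y(z) = (-2 + z)*(2*z) = 2*z*(-2 + z))
(-11 - 1*(-11))*y(7) + 2 = (-11 - 1*(-11))*(2*7*(-2 + 7)) + 2 = (-11 + 11)*(2*7*5) + 2 = 0*70 + 2 = 0 + 2 = 2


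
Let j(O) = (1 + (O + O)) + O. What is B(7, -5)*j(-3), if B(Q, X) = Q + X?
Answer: -16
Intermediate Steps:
j(O) = 1 + 3*O (j(O) = (1 + 2*O) + O = 1 + 3*O)
B(7, -5)*j(-3) = (7 - 5)*(1 + 3*(-3)) = 2*(1 - 9) = 2*(-8) = -16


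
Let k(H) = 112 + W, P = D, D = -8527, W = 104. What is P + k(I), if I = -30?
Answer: -8311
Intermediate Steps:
P = -8527
k(H) = 216 (k(H) = 112 + 104 = 216)
P + k(I) = -8527 + 216 = -8311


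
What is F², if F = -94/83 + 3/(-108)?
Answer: 12020089/8928144 ≈ 1.3463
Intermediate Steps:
F = -3467/2988 (F = -94*1/83 + 3*(-1/108) = -94/83 - 1/36 = -3467/2988 ≈ -1.1603)
F² = (-3467/2988)² = 12020089/8928144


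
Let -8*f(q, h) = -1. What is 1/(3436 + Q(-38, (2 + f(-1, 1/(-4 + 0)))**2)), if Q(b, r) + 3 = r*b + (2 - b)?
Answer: 32/105645 ≈ 0.00030290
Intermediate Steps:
f(q, h) = 1/8 (f(q, h) = -1/8*(-1) = 1/8)
Q(b, r) = -1 - b + b*r (Q(b, r) = -3 + (r*b + (2 - b)) = -3 + (b*r + (2 - b)) = -3 + (2 - b + b*r) = -1 - b + b*r)
1/(3436 + Q(-38, (2 + f(-1, 1/(-4 + 0)))**2)) = 1/(3436 + (-1 - 1*(-38) - 38*(2 + 1/8)**2)) = 1/(3436 + (-1 + 38 - 38*(17/8)**2)) = 1/(3436 + (-1 + 38 - 38*289/64)) = 1/(3436 + (-1 + 38 - 5491/32)) = 1/(3436 - 4307/32) = 1/(105645/32) = 32/105645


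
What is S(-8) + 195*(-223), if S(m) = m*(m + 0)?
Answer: -43421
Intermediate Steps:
S(m) = m² (S(m) = m*m = m²)
S(-8) + 195*(-223) = (-8)² + 195*(-223) = 64 - 43485 = -43421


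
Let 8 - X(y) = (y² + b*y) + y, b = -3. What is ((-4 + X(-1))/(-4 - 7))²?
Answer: 1/121 ≈ 0.0082645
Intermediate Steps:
X(y) = 8 - y² + 2*y (X(y) = 8 - ((y² - 3*y) + y) = 8 - (y² - 2*y) = 8 + (-y² + 2*y) = 8 - y² + 2*y)
((-4 + X(-1))/(-4 - 7))² = ((-4 + (8 - 1*(-1)² + 2*(-1)))/(-4 - 7))² = ((-4 + (8 - 1*1 - 2))/(-11))² = ((-4 + (8 - 1 - 2))*(-1/11))² = ((-4 + 5)*(-1/11))² = (1*(-1/11))² = (-1/11)² = 1/121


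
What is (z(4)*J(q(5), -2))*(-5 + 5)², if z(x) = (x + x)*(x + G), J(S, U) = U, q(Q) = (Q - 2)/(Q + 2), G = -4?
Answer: 0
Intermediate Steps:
q(Q) = (-2 + Q)/(2 + Q)
z(x) = 2*x*(-4 + x) (z(x) = (x + x)*(x - 4) = (2*x)*(-4 + x) = 2*x*(-4 + x))
(z(4)*J(q(5), -2))*(-5 + 5)² = ((2*4*(-4 + 4))*(-2))*(-5 + 5)² = ((2*4*0)*(-2))*0² = (0*(-2))*0 = 0*0 = 0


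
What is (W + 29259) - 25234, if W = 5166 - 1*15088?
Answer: -5897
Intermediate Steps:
W = -9922 (W = 5166 - 15088 = -9922)
(W + 29259) - 25234 = (-9922 + 29259) - 25234 = 19337 - 25234 = -5897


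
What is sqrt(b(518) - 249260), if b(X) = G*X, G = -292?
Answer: 2*I*sqrt(100129) ≈ 632.86*I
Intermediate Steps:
b(X) = -292*X
sqrt(b(518) - 249260) = sqrt(-292*518 - 249260) = sqrt(-151256 - 249260) = sqrt(-400516) = 2*I*sqrt(100129)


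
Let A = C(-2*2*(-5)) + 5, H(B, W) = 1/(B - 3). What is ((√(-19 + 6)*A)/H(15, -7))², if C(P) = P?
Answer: -1170000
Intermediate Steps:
H(B, W) = 1/(-3 + B)
A = 25 (A = -2*2*(-5) + 5 = -4*(-5) + 5 = 20 + 5 = 25)
((√(-19 + 6)*A)/H(15, -7))² = ((√(-19 + 6)*25)/(1/(-3 + 15)))² = ((√(-13)*25)/(1/12))² = (((I*√13)*25)/(1/12))² = ((25*I*√13)*12)² = (300*I*√13)² = -1170000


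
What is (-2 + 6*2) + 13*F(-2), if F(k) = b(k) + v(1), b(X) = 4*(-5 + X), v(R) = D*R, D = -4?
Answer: -406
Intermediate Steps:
v(R) = -4*R
b(X) = -20 + 4*X
F(k) = -24 + 4*k (F(k) = (-20 + 4*k) - 4*1 = (-20 + 4*k) - 4 = -24 + 4*k)
(-2 + 6*2) + 13*F(-2) = (-2 + 6*2) + 13*(-24 + 4*(-2)) = (-2 + 12) + 13*(-24 - 8) = 10 + 13*(-32) = 10 - 416 = -406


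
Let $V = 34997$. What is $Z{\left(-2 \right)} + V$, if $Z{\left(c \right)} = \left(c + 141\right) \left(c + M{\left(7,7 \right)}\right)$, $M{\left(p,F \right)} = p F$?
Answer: $41530$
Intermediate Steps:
$M{\left(p,F \right)} = F p$
$Z{\left(c \right)} = \left(49 + c\right) \left(141 + c\right)$ ($Z{\left(c \right)} = \left(c + 141\right) \left(c + 7 \cdot 7\right) = \left(141 + c\right) \left(c + 49\right) = \left(141 + c\right) \left(49 + c\right) = \left(49 + c\right) \left(141 + c\right)$)
$Z{\left(-2 \right)} + V = \left(6909 + \left(-2\right)^{2} + 190 \left(-2\right)\right) + 34997 = \left(6909 + 4 - 380\right) + 34997 = 6533 + 34997 = 41530$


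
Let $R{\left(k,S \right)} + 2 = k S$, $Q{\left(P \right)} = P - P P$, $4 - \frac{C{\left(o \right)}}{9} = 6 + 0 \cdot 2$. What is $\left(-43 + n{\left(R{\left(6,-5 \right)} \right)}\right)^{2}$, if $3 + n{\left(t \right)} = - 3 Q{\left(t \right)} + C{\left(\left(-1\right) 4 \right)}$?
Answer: $9634816$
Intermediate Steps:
$C{\left(o \right)} = -18$ ($C{\left(o \right)} = 36 - 9 \left(6 + 0 \cdot 2\right) = 36 - 9 \left(6 + 0\right) = 36 - 54 = -18$)
$Q{\left(P \right)} = P - P^{2}$
$R{\left(k,S \right)} = -2 + S k$ ($R{\left(k,S \right)} = -2 + k S = -2 + S k$)
$n{\left(t \right)} = -21 - 3 t \left(1 - t\right)$ ($n{\left(t \right)} = -3 - \left(18 + 3 t \left(1 - t\right)\right) = -21 - 3 t \left(1 - t\right)$)
$\left(-43 + n{\left(R{\left(6,-5 \right)} \right)}\right)^{2} = \left(-43 - \left(21 - 3 \left(-2 - 30\right) \left(-1 - 32\right)\right)\right)^{2} = \left(-43 - \left(21 + 96 \left(-1 - 32\right)\right)\right)^{2} = \left(-43 - \left(21 + 96 \left(-33\right)\right)\right)^{2} = \left(-43 + \left(-21 + 3168\right)\right)^{2} = \left(-43 + 3147\right)^{2} = 3104^{2} = 9634816$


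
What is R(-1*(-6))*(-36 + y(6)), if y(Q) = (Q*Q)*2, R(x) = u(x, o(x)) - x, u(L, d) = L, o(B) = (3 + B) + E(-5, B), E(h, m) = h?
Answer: 0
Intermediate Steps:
o(B) = -2 + B (o(B) = (3 + B) - 5 = -2 + B)
R(x) = 0 (R(x) = x - x = 0)
y(Q) = 2*Q² (y(Q) = Q²*2 = 2*Q²)
R(-1*(-6))*(-36 + y(6)) = 0*(-36 + 2*6²) = 0*(-36 + 2*36) = 0*(-36 + 72) = 0*36 = 0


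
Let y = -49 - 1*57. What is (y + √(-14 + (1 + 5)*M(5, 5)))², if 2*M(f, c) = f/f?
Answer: (106 - I*√11)² ≈ 11225.0 - 703.12*I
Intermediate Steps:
M(f, c) = ½ (M(f, c) = (f/f)/2 = (½)*1 = ½)
y = -106 (y = -49 - 57 = -106)
(y + √(-14 + (1 + 5)*M(5, 5)))² = (-106 + √(-14 + (1 + 5)*(½)))² = (-106 + √(-14 + 6*(½)))² = (-106 + √(-14 + 3))² = (-106 + √(-11))² = (-106 + I*√11)²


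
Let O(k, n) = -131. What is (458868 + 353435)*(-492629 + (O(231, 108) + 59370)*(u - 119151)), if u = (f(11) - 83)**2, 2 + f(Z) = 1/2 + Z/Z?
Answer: -21593774271327503/4 ≈ -5.3984e+15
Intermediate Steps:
f(Z) = -1/2 (f(Z) = -2 + (1/2 + Z/Z) = -2 + (1*(1/2) + 1) = -2 + (1/2 + 1) = -2 + 3/2 = -1/2)
u = 27889/4 (u = (-1/2 - 83)**2 = (-167/2)**2 = 27889/4 ≈ 6972.3)
(458868 + 353435)*(-492629 + (O(231, 108) + 59370)*(u - 119151)) = (458868 + 353435)*(-492629 + (-131 + 59370)*(27889/4 - 119151)) = 812303*(-492629 + 59239*(-448715/4)) = 812303*(-492629 - 26581427885/4) = 812303*(-26583398401/4) = -21593774271327503/4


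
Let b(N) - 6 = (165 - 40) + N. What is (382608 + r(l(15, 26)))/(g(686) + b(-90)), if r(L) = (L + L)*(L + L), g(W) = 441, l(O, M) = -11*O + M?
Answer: 229946/241 ≈ 954.13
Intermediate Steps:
l(O, M) = M - 11*O
b(N) = 131 + N (b(N) = 6 + ((165 - 40) + N) = 6 + (125 + N) = 131 + N)
r(L) = 4*L² (r(L) = (2*L)*(2*L) = 4*L²)
(382608 + r(l(15, 26)))/(g(686) + b(-90)) = (382608 + 4*(26 - 11*15)²)/(441 + (131 - 90)) = (382608 + 4*(26 - 165)²)/(441 + 41) = (382608 + 4*(-139)²)/482 = (382608 + 4*19321)*(1/482) = (382608 + 77284)*(1/482) = 459892*(1/482) = 229946/241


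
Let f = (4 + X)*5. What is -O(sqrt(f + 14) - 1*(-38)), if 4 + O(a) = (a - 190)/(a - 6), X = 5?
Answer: 8783/965 - 184*sqrt(59)/965 ≈ 7.6370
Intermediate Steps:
f = 45 (f = (4 + 5)*5 = 9*5 = 45)
O(a) = -4 + (-190 + a)/(-6 + a) (O(a) = -4 + (a - 190)/(a - 6) = -4 + (-190 + a)/(-6 + a))
-O(sqrt(f + 14) - 1*(-38)) = -(-166 - 3*(sqrt(45 + 14) - 1*(-38)))/(-6 + (sqrt(45 + 14) - 1*(-38))) = -(-166 - 3*(sqrt(59) + 38))/(-6 + (sqrt(59) + 38)) = -(-166 - 3*(38 + sqrt(59)))/(-6 + (38 + sqrt(59))) = -(-166 + (-114 - 3*sqrt(59)))/(32 + sqrt(59)) = -(-280 - 3*sqrt(59))/(32 + sqrt(59))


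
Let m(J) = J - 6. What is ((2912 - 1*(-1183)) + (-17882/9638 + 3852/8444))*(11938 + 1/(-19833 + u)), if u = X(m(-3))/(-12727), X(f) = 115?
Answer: 125486462591740449076101/2567791834399754 ≈ 4.8869e+7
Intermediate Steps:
m(J) = -6 + J
u = -115/12727 (u = 115/(-12727) = 115*(-1/12727) = -115/12727 ≈ -0.0090359)
((2912 - 1*(-1183)) + (-17882/9638 + 3852/8444))*(11938 + 1/(-19833 + u)) = ((2912 - 1*(-1183)) + (-17882/9638 + 3852/8444))*(11938 + 1/(-19833 - 115/12727)) = ((2912 + 1183) + (-17882*1/9638 + 3852*(1/8444)))*(11938 + 1/(-252414706/12727)) = (4095 + (-8941/4819 + 963/2111))*(11938 - 12727/252414706) = (4095 - 14233754/10172909)*(3013326747501/252414706) = (41643828601/10172909)*(3013326747501/252414706) = 125486462591740449076101/2567791834399754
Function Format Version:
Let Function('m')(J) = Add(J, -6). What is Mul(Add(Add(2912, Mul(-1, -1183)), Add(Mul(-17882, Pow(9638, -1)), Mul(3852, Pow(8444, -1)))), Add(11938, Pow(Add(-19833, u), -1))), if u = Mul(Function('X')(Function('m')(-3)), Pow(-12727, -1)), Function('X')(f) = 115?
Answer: Rational(125486462591740449076101, 2567791834399754) ≈ 4.8869e+7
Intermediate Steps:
Function('m')(J) = Add(-6, J)
u = Rational(-115, 12727) (u = Mul(115, Pow(-12727, -1)) = Mul(115, Rational(-1, 12727)) = Rational(-115, 12727) ≈ -0.0090359)
Mul(Add(Add(2912, Mul(-1, -1183)), Add(Mul(-17882, Pow(9638, -1)), Mul(3852, Pow(8444, -1)))), Add(11938, Pow(Add(-19833, u), -1))) = Mul(Add(Add(2912, Mul(-1, -1183)), Add(Mul(-17882, Pow(9638, -1)), Mul(3852, Pow(8444, -1)))), Add(11938, Pow(Add(-19833, Rational(-115, 12727)), -1))) = Mul(Add(Add(2912, 1183), Add(Mul(-17882, Rational(1, 9638)), Mul(3852, Rational(1, 8444)))), Add(11938, Pow(Rational(-252414706, 12727), -1))) = Mul(Add(4095, Add(Rational(-8941, 4819), Rational(963, 2111))), Add(11938, Rational(-12727, 252414706))) = Mul(Add(4095, Rational(-14233754, 10172909)), Rational(3013326747501, 252414706)) = Mul(Rational(41643828601, 10172909), Rational(3013326747501, 252414706)) = Rational(125486462591740449076101, 2567791834399754)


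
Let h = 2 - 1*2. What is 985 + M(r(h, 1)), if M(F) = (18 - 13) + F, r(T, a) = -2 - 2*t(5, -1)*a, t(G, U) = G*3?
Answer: 958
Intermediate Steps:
h = 0 (h = 2 - 2 = 0)
t(G, U) = 3*G
r(T, a) = -2 - 30*a (r(T, a) = -2 - 2*(3*5)*a = -2 - 2*15*a = -2 - 30*a)
M(F) = 5 + F
985 + M(r(h, 1)) = 985 + (5 + (-2 - 30*1)) = 985 + (5 + (-2 - 30)) = 985 + (5 - 32) = 985 - 27 = 958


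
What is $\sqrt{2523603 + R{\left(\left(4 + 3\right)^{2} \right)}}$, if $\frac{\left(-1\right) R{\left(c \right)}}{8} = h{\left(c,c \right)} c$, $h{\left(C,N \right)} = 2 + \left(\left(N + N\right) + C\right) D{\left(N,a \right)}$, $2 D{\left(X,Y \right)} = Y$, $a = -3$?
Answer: $\sqrt{2609255} \approx 1615.3$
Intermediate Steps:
$D{\left(X,Y \right)} = \frac{Y}{2}$
$h{\left(C,N \right)} = 2 - 3 N - \frac{3 C}{2}$ ($h{\left(C,N \right)} = 2 + \left(\left(N + N\right) + C\right) \frac{1}{2} \left(-3\right) = 2 + \left(2 N + C\right) \left(- \frac{3}{2}\right) = 2 + \left(C + 2 N\right) \left(- \frac{3}{2}\right) = 2 - \left(3 N + \frac{3 C}{2}\right) = 2 - 3 N - \frac{3 C}{2}$)
$R{\left(c \right)} = - 8 c \left(2 - \frac{9 c}{2}\right)$ ($R{\left(c \right)} = - 8 \left(2 - 3 c - \frac{3 c}{2}\right) c = - 8 \left(2 - \frac{9 c}{2}\right) c = - 8 c \left(2 - \frac{9 c}{2}\right)$)
$\sqrt{2523603 + R{\left(\left(4 + 3\right)^{2} \right)}} = \sqrt{2523603 + 4 \left(4 + 3\right)^{2} \left(-4 + 9 \left(4 + 3\right)^{2}\right)} = \sqrt{2523603 + 4 \cdot 7^{2} \left(-4 + 9 \cdot 7^{2}\right)} = \sqrt{2523603 + 4 \cdot 49 \left(-4 + 9 \cdot 49\right)} = \sqrt{2523603 + 4 \cdot 49 \left(-4 + 441\right)} = \sqrt{2523603 + 4 \cdot 49 \cdot 437} = \sqrt{2523603 + 85652} = \sqrt{2609255}$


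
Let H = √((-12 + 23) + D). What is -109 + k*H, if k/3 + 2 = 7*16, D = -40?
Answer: -109 + 330*I*√29 ≈ -109.0 + 1777.1*I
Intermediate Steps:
k = 330 (k = -6 + 3*(7*16) = -6 + 3*112 = -6 + 336 = 330)
H = I*√29 (H = √((-12 + 23) - 40) = √(11 - 40) = √(-29) = I*√29 ≈ 5.3852*I)
-109 + k*H = -109 + 330*(I*√29) = -109 + 330*I*√29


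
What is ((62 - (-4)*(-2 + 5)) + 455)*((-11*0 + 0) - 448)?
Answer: -236992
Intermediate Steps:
((62 - (-4)*(-2 + 5)) + 455)*((-11*0 + 0) - 448) = ((62 - (-4)*3) + 455)*((0 + 0) - 448) = ((62 - 1*(-12)) + 455)*(0 - 448) = ((62 + 12) + 455)*(-448) = (74 + 455)*(-448) = 529*(-448) = -236992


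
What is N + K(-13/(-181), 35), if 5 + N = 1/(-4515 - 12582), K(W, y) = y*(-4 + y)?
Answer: 18464759/17097 ≈ 1080.0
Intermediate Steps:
N = -85486/17097 (N = -5 + 1/(-4515 - 12582) = -5 + 1/(-17097) = -5 - 1/17097 = -85486/17097 ≈ -5.0001)
N + K(-13/(-181), 35) = -85486/17097 + 35*(-4 + 35) = -85486/17097 + 35*31 = -85486/17097 + 1085 = 18464759/17097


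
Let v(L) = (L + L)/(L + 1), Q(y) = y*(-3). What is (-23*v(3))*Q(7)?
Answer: 1449/2 ≈ 724.50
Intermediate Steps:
Q(y) = -3*y
v(L) = 2*L/(1 + L) (v(L) = (2*L)/(1 + L) = 2*L/(1 + L))
(-23*v(3))*Q(7) = (-46*3/(1 + 3))*(-3*7) = -46*3/4*(-21) = -23*3/2*(-21) = -69/2*(-21) = 1449/2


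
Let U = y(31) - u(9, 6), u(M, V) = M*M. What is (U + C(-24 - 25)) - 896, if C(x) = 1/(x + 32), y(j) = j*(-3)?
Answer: -18191/17 ≈ -1070.1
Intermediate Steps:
y(j) = -3*j
u(M, V) = M²
C(x) = 1/(32 + x)
U = -174 (U = -3*31 - 1*9² = -93 - 1*81 = -93 - 81 = -174)
(U + C(-24 - 25)) - 896 = (-174 + 1/(32 + (-24 - 25))) - 896 = (-174 + 1/(32 - 49)) - 896 = (-174 + 1/(-17)) - 896 = (-174 - 1/17) - 896 = -2959/17 - 896 = -18191/17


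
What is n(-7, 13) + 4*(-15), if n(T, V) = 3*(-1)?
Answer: -63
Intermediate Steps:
n(T, V) = -3
n(-7, 13) + 4*(-15) = -3 + 4*(-15) = -3 - 60 = -63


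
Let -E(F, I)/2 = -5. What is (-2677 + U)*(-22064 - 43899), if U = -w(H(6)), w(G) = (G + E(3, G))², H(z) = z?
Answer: 193469479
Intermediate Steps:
E(F, I) = 10 (E(F, I) = -2*(-5) = 10)
w(G) = (10 + G)² (w(G) = (G + 10)² = (10 + G)²)
U = -256 (U = -(10 + 6)² = -1*16² = -1*256 = -256)
(-2677 + U)*(-22064 - 43899) = (-2677 - 256)*(-22064 - 43899) = -2933*(-65963) = 193469479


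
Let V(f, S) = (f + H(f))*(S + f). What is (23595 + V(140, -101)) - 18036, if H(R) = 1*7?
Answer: 11292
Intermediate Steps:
H(R) = 7
V(f, S) = (7 + f)*(S + f) (V(f, S) = (f + 7)*(S + f) = (7 + f)*(S + f))
(23595 + V(140, -101)) - 18036 = (23595 + (140² + 7*(-101) + 7*140 - 101*140)) - 18036 = (23595 + (19600 - 707 + 980 - 14140)) - 18036 = (23595 + 5733) - 18036 = 29328 - 18036 = 11292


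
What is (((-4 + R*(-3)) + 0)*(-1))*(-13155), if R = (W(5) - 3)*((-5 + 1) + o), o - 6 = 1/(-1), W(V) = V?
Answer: -131550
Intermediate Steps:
o = 5 (o = 6 + 1/(-1) = 6 - 1 = 5)
R = 2 (R = (5 - 3)*((-5 + 1) + 5) = 2*(-4 + 5) = 2*1 = 2)
(((-4 + R*(-3)) + 0)*(-1))*(-13155) = (((-4 + 2*(-3)) + 0)*(-1))*(-13155) = (((-4 - 6) + 0)*(-1))*(-13155) = ((-10 + 0)*(-1))*(-13155) = -10*(-1)*(-13155) = 10*(-13155) = -131550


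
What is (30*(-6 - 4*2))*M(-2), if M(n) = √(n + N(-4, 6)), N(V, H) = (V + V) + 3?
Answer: -420*I*√7 ≈ -1111.2*I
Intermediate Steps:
N(V, H) = 3 + 2*V (N(V, H) = 2*V + 3 = 3 + 2*V)
M(n) = √(-5 + n) (M(n) = √(n + (3 + 2*(-4))) = √(n + (3 - 8)) = √(n - 5) = √(-5 + n))
(30*(-6 - 4*2))*M(-2) = (30*(-6 - 4*2))*√(-5 - 2) = (30*(-6 - 8))*√(-7) = (30*(-14))*(I*√7) = -420*I*√7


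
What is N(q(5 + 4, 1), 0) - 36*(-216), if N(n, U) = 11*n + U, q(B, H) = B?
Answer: 7875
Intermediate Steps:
N(n, U) = U + 11*n
N(q(5 + 4, 1), 0) - 36*(-216) = (0 + 11*(5 + 4)) - 36*(-216) = (0 + 11*9) + 7776 = (0 + 99) + 7776 = 99 + 7776 = 7875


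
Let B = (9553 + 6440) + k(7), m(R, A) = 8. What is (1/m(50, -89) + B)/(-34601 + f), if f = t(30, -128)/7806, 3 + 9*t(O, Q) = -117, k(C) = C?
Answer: -1498763709/3241145032 ≈ -0.46242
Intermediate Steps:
t(O, Q) = -40/3 (t(O, Q) = -⅓ + (⅑)*(-117) = -⅓ - 13 = -40/3)
B = 16000 (B = (9553 + 6440) + 7 = 15993 + 7 = 16000)
f = -20/11709 (f = -40/3/7806 = -40/3*1/7806 = -20/11709 ≈ -0.0017081)
(1/m(50, -89) + B)/(-34601 + f) = (1/8 + 16000)/(-34601 - 20/11709) = (⅛ + 16000)/(-405143129/11709) = (128001/8)*(-11709/405143129) = -1498763709/3241145032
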